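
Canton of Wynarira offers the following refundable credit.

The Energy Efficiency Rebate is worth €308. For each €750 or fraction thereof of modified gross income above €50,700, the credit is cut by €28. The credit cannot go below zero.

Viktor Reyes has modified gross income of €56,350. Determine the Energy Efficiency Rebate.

€84

Energy Efficiency Rebate: income exceeds €50,700 by €5,650, which is 8 full-or-partial €750 increments; reduction = 8 × €28 = €224, leaving €84.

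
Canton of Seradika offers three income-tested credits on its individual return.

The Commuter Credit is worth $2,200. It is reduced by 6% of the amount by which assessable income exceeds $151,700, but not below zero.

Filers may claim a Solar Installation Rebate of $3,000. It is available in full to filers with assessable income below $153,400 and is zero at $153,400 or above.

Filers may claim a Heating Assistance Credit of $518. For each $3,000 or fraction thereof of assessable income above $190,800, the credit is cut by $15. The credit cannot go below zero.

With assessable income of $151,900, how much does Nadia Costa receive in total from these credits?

$5,706

Commuter Credit: 6% of the $200 excess over $151,700 is $12; credit = $2,200 − $12 = $2,188.
Solar Installation Rebate: $151,900 is below the $153,400 cutoff, so the full $3,000 applies.
Heating Assistance Credit: $151,900 is at or below the $190,800 threshold, so the full $518 applies.
Total: $2,188 + $3,000 + $518 = $5,706.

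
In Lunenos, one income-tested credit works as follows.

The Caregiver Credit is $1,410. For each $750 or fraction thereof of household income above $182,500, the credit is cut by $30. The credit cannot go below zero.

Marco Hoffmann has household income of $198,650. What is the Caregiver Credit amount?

$750

Caregiver Credit: income exceeds $182,500 by $16,150, which is 22 full-or-partial $750 increments; reduction = 22 × $30 = $660, leaving $750.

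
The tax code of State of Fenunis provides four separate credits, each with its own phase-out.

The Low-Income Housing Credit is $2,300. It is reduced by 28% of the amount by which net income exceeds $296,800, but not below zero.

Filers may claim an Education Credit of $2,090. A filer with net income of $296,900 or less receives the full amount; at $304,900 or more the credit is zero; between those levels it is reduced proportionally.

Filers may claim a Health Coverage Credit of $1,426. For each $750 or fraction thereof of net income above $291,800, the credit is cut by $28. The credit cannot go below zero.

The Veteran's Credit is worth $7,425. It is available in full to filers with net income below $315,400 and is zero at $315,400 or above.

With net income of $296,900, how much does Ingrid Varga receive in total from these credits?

Low-Income Housing Credit: 28% of the $100 excess over $296,800 is $28; credit = $2,300 − $28 = $2,272.
Education Credit: $296,900 is at or below the $296,900 threshold, so the full $2,090 applies.
Health Coverage Credit: income exceeds $291,800 by $5,100, which is 7 full-or-partial $750 increments; reduction = 7 × $28 = $196, leaving $1,230.
Veteran's Credit: $296,900 is below the $315,400 cutoff, so the full $7,425 applies.
Total: $2,272 + $2,090 + $1,230 + $7,425 = $13,017.

$13,017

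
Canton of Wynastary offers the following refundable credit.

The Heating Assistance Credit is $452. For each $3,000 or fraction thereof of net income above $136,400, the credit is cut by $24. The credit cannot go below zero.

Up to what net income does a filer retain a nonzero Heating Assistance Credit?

$190,400

After 18 increments the reduction is 18 × $24 = $432, leaving $20; one more increment wipes it out. Increment 18 ends at excess 18 × $3,000 = $54,000, so the highest qualifying income is $136,400 + $54,000 = $190,400.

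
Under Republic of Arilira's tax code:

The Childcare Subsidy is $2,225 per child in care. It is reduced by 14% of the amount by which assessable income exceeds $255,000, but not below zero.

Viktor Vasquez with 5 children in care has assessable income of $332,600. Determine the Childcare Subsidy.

Childcare Subsidy: base = 5 × $2,225 = $11,125. 14% of the $77,600 excess over $255,000 is $10,864; credit = $11,125 − $10,864 = $261.

$261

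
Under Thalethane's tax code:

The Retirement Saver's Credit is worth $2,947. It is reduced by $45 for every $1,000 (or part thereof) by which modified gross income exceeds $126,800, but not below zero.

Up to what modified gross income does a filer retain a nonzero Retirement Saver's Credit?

After 65 increments the reduction is 65 × $45 = $2,925, leaving $22; one more increment wipes it out. Increment 65 ends at excess 65 × $1,000 = $65,000, so the highest qualifying income is $126,800 + $65,000 = $191,800.

$191,800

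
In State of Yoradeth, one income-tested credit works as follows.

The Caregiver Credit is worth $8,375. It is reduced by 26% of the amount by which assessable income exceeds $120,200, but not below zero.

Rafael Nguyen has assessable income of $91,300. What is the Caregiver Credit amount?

Caregiver Credit: $91,300 is at or below the $120,200 threshold, so the full $8,375 applies.

$8,375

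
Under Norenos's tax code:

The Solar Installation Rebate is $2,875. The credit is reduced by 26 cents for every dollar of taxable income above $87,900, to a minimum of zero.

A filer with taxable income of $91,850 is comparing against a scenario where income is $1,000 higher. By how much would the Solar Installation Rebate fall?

At $91,850 — 26% of the $3,950 excess over $87,900 is $1,027; credit = $2,875 − $1,027 = $1,848.
At $92,850 — 26% of the $4,950 excess over $87,900 is $1,287; credit = $2,875 − $1,287 = $1,588.
Lost: $1,848 − $1,588 = $260.

$260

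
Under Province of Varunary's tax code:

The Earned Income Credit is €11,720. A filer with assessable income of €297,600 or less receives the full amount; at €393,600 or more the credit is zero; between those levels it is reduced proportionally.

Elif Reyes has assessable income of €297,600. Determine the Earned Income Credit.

€11,720

Earned Income Credit: €297,600 is at or below the €297,600 threshold, so the full €11,720 applies.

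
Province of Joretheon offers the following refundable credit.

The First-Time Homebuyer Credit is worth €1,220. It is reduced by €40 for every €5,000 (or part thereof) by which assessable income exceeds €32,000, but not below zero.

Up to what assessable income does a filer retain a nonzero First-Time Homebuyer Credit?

€182,000

After 30 increments the reduction is 30 × €40 = €1,200, leaving €20; one more increment wipes it out. Increment 30 ends at excess 30 × €5,000 = €150,000, so the highest qualifying income is €32,000 + €150,000 = €182,000.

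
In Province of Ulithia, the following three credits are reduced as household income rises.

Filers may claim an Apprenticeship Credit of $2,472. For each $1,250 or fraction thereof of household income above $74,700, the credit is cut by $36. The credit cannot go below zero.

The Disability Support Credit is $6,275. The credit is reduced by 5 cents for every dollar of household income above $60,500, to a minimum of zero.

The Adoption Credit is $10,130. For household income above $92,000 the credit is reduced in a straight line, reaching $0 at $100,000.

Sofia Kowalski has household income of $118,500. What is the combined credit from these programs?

$4,551

Apprenticeship Credit: income exceeds $74,700 by $43,800, which is 36 full-or-partial $1,250 increments; reduction = 36 × $36 = $1,296, leaving $1,176.
Disability Support Credit: 5% of the $58,000 excess over $60,500 is $2,900; credit = $6,275 − $2,900 = $3,375.
Adoption Credit: $118,500 is at or above $100,000, so the credit is $0.
Total: $1,176 + $3,375 + $0 = $4,551.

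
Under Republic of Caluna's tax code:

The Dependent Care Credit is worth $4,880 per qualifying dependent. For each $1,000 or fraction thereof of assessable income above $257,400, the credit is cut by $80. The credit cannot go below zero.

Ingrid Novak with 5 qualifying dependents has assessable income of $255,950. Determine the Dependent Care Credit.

Dependent Care Credit: base = 5 × $4,880 = $24,400. $255,950 is at or below the $257,400 threshold, so the full $24,400 applies.

$24,400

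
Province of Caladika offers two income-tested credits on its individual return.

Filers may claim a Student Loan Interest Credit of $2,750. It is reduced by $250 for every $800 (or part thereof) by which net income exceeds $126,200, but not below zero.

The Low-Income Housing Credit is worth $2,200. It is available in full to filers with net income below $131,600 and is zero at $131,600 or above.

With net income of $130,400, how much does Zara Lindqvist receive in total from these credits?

$3,450

Student Loan Interest Credit: income exceeds $126,200 by $4,200, which is 6 full-or-partial $800 increments; reduction = 6 × $250 = $1,500, leaving $1,250.
Low-Income Housing Credit: $130,400 is below the $131,600 cutoff, so the full $2,200 applies.
Total: $1,250 + $2,200 = $3,450.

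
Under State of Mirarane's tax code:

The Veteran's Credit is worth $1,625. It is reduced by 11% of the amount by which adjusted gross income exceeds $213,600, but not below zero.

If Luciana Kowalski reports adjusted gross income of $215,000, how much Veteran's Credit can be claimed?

Veteran's Credit: 11% of the $1,400 excess over $213,600 is $154; credit = $1,625 − $154 = $1,471.

$1,471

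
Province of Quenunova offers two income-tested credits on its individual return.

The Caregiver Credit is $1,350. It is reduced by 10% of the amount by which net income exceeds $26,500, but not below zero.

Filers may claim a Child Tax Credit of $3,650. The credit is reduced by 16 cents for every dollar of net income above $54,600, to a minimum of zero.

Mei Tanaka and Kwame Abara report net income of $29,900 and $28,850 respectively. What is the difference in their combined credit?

$105

Mei ($29,900): Caregiver Credit: 10% of the $3,400 excess over $26,500 is $340; credit = $1,350 − $340 = $1,010. Child Tax Credit: $29,900 is at or below the $54,600 threshold, so the full $3,650 applies. total $1,010 + $3,650 = $4,660
Kwame ($28,850): Caregiver Credit: 10% of the $2,350 excess over $26,500 is $235; credit = $1,350 − $235 = $1,115. Child Tax Credit: $28,850 is at or below the $54,600 threshold, so the full $3,650 applies. total $1,115 + $3,650 = $4,765
Difference: |$4,660 − $4,765| = $105.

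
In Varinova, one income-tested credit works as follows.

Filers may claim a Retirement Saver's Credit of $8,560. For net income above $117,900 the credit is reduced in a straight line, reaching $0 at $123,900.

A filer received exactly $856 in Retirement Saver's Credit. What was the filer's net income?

$123,300

$856 is 856/8,560 of the full $8,560, so 7,704/8,560 of the $6,000 range has been used: income = $117,900 + $6,000 × 7,704/8,560 = $123,300.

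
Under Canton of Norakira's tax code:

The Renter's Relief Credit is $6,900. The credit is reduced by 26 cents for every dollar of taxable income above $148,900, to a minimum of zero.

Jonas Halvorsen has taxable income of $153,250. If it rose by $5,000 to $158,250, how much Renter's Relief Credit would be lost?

$1,300

At $153,250 — 26% of the $4,350 excess over $148,900 is $1,131; credit = $6,900 − $1,131 = $5,769.
At $158,250 — 26% of the $9,350 excess over $148,900 is $2,431; credit = $6,900 − $2,431 = $4,469.
Lost: $5,769 − $4,469 = $1,300.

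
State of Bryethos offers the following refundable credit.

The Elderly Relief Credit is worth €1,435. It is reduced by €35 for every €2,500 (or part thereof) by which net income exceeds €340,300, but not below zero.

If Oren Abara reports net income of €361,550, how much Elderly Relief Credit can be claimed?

€1,120

Elderly Relief Credit: income exceeds €340,300 by €21,250, which is 9 full-or-partial €2,500 increments; reduction = 9 × €35 = €315, leaving €1,120.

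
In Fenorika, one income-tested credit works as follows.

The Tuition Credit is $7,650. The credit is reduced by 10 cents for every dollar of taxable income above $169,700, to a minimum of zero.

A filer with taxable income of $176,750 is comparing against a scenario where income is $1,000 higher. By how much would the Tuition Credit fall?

$100

At $176,750 — 10% of the $7,050 excess over $169,700 is $705; credit = $7,650 − $705 = $6,945.
At $177,750 — 10% of the $8,050 excess over $169,700 is $805; credit = $7,650 − $805 = $6,845.
Lost: $6,945 − $6,845 = $100.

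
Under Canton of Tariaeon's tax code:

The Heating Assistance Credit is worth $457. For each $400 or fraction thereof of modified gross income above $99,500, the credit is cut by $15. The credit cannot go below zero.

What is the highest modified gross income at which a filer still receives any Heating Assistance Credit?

$111,500

After 30 increments the reduction is 30 × $15 = $450, leaving $7; one more increment wipes it out. Increment 30 ends at excess 30 × $400 = $12,000, so the highest qualifying income is $99,500 + $12,000 = $111,500.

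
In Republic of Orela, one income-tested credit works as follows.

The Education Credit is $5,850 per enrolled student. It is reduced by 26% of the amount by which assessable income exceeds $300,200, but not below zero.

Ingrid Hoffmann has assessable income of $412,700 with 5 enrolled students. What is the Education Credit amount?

Education Credit: base = 5 × $5,850 = $29,250. 26% of the $112,500 excess over $300,200 is $29,250 ≥ base, so the credit is $0.

$0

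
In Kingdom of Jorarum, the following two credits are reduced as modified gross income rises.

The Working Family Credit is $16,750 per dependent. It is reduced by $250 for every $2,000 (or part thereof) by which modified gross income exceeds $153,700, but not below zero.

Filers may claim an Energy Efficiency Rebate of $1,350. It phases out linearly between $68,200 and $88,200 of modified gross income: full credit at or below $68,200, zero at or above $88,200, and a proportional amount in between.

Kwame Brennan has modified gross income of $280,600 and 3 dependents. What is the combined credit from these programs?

Working Family Credit: base = 3 × $16,750 = $50,250. income exceeds $153,700 by $126,900, which is 64 full-or-partial $2,000 increments; reduction = 64 × $250 = $16,000, leaving $34,250.
Energy Efficiency Rebate: $280,600 is at or above $88,200, so the credit is $0.
Total: $34,250 + $0 = $34,250.

$34,250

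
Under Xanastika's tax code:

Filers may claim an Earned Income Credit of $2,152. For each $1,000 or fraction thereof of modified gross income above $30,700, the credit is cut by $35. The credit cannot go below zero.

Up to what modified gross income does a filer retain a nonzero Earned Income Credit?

$91,700

After 61 increments the reduction is 61 × $35 = $2,135, leaving $17; one more increment wipes it out. Increment 61 ends at excess 61 × $1,000 = $61,000, so the highest qualifying income is $30,700 + $61,000 = $91,700.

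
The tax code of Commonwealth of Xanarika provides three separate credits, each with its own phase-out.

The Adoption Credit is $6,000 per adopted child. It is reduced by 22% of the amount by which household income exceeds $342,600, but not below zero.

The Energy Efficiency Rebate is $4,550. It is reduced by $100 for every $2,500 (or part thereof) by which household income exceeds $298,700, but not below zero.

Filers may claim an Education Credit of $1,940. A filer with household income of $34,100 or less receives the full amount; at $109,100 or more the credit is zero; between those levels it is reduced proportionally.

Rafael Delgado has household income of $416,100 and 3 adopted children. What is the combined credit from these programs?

$1,830

Adoption Credit: base = 3 × $6,000 = $18,000. 22% of the $73,500 excess over $342,600 is $16,170; credit = $18,000 − $16,170 = $1,830.
Energy Efficiency Rebate: income exceeds $298,700 by $117,400 → 47 increments × $100 = $4,700 ≥ base, so the credit is $0.
Education Credit: $416,100 is at or above $109,100, so the credit is $0.
Total: $1,830 + $0 + $0 = $1,830.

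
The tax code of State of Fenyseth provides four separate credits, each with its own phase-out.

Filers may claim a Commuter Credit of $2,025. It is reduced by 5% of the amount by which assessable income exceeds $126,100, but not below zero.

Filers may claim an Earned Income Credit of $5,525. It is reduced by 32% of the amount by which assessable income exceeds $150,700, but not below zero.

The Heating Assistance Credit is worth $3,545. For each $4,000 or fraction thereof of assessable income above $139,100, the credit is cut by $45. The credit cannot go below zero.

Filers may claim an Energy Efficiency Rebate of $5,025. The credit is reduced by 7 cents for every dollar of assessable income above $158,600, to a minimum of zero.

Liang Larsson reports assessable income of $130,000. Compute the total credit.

$15,925

Commuter Credit: 5% of the $3,900 excess over $126,100 is $195; credit = $2,025 − $195 = $1,830.
Earned Income Credit: $130,000 is at or below the $150,700 threshold, so the full $5,525 applies.
Heating Assistance Credit: $130,000 is at or below the $139,100 threshold, so the full $3,545 applies.
Energy Efficiency Rebate: $130,000 is at or below the $158,600 threshold, so the full $5,025 applies.
Total: $1,830 + $5,525 + $3,545 + $5,025 = $15,925.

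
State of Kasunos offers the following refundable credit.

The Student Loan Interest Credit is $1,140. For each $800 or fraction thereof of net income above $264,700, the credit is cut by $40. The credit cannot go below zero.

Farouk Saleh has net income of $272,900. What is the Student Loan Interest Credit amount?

$700

Student Loan Interest Credit: income exceeds $264,700 by $8,200, which is 11 full-or-partial $800 increments; reduction = 11 × $40 = $440, leaving $700.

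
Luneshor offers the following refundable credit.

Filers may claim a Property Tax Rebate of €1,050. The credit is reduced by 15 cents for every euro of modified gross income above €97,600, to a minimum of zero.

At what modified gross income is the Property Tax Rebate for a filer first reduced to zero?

€104,600

The credit falls by 15% of each euro above €97,600, so it reaches zero when the excess is €1,050 / 15% = €7,000: income = €97,600 + €7,000 = €104,600.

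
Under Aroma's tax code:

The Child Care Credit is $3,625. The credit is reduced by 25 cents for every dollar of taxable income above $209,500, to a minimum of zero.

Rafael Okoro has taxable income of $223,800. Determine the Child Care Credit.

$50

Child Care Credit: 25% of the $14,300 excess over $209,500 is $3,575; credit = $3,625 − $3,575 = $50.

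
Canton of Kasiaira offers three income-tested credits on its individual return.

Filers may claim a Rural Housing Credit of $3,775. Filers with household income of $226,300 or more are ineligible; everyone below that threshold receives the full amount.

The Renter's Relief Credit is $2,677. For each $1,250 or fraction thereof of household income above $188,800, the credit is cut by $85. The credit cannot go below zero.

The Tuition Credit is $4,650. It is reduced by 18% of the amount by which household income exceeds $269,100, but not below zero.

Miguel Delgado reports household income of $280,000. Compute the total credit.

$2,688

Rural Housing Credit: $280,000 meets or exceeds the $226,300 cutoff, so the credit is $0.
Renter's Relief Credit: income exceeds $188,800 by $91,200 → 73 increments × $85 = $6,205 ≥ base, so the credit is $0.
Tuition Credit: 18% of the $10,900 excess over $269,100 is $1,962; credit = $4,650 − $1,962 = $2,688.
Total: $0 + $0 + $2,688 = $2,688.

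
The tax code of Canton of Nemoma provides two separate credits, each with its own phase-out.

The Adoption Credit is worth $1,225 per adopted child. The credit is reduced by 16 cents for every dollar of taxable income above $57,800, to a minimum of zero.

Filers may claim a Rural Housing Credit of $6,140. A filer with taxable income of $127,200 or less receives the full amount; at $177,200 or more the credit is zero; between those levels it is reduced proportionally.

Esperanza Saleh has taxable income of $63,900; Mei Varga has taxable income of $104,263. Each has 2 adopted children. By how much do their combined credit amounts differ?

Esperanza ($63,900): Adoption Credit: base = 2 × $1,225 = $2,450. 16% of the $6,100 excess over $57,800 is $976; credit = $2,450 − $976 = $1,474. Rural Housing Credit: $63,900 is at or below the $127,200 threshold, so the full $6,140 applies. total $1,474 + $6,140 = $7,614
Mei ($104,263): Adoption Credit: base = 2 × $1,225 = $2,450. 16% of the $46,463 excess over $57,800 is $7,434.08 ≥ base, so the credit is $0. Rural Housing Credit: $104,263 is at or below the $127,200 threshold, so the full $6,140 applies. total $0 + $6,140 = $6,140
Difference: |$7,614 − $6,140| = $1,474.

$1,474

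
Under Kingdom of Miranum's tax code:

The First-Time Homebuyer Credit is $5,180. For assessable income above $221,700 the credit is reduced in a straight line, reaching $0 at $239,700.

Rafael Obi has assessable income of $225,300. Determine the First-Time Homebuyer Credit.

First-Time Homebuyer Credit: $225,300 is $3,600 into a $18,000 phase-out range, leaving 14,400/18,000 of the credit: $5,180 × 14,400/18,000 = $4,144.

$4,144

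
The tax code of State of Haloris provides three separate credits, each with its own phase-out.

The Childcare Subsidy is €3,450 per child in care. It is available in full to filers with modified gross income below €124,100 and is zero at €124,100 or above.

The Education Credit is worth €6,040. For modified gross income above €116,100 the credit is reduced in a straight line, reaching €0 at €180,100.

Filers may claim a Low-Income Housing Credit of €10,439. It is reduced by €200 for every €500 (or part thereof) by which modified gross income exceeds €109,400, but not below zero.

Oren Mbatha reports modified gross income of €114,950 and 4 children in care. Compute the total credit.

Childcare Subsidy: base = 4 × €3,450 = €13,800. €114,950 is below the €124,100 cutoff, so the full €13,800 applies.
Education Credit: €114,950 is at or below the €116,100 threshold, so the full €6,040 applies.
Low-Income Housing Credit: income exceeds €109,400 by €5,550, which is 12 full-or-partial €500 increments; reduction = 12 × €200 = €2,400, leaving €8,039.
Total: €13,800 + €6,040 + €8,039 = €27,879.

€27,879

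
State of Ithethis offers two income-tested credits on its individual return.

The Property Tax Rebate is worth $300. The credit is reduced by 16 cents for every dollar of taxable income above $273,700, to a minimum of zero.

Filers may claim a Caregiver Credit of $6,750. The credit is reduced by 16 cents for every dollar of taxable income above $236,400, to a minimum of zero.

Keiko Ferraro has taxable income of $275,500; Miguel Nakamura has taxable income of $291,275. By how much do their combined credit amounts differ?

Keiko ($275,500): Property Tax Rebate: 16% of the $1,800 excess over $273,700 is $288; credit = $300 − $288 = $12. Caregiver Credit: 16% of the $39,100 excess over $236,400 is $6,256; credit = $6,750 − $6,256 = $494. total $12 + $494 = $506
Miguel ($291,275): Property Tax Rebate: 16% of the $17,575 excess over $273,700 is $2,812 ≥ base, so the credit is $0. Caregiver Credit: 16% of the $54,875 excess over $236,400 is $8,780 ≥ base, so the credit is $0. total $0 + $0 = $0
Difference: |$506 − $0| = $506.

$506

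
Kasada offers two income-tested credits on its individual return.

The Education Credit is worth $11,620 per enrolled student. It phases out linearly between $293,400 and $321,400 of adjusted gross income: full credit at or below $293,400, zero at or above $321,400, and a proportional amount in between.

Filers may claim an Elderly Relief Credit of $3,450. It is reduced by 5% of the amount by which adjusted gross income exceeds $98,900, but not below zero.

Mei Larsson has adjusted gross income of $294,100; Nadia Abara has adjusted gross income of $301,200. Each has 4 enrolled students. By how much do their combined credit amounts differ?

Mei ($294,100): Education Credit: base = 4 × $11,620 = $46,480. $294,100 is $700 into a $28,000 phase-out range, leaving 27,300/28,000 of the credit: $46,480 × 27,300/28,000 = $45,318. Elderly Relief Credit: 5% of the $195,200 excess over $98,900 is $9,760 ≥ base, so the credit is $0. total $45,318 + $0 = $45,318
Nadia ($301,200): Education Credit: base = 4 × $11,620 = $46,480. $301,200 is $7,800 into a $28,000 phase-out range, leaving 20,200/28,000 of the credit: $46,480 × 20,200/28,000 = $33,532. Elderly Relief Credit: 5% of the $202,300 excess over $98,900 is $10,115 ≥ base, so the credit is $0. total $33,532 + $0 = $33,532
Difference: |$45,318 − $33,532| = $11,786.

$11,786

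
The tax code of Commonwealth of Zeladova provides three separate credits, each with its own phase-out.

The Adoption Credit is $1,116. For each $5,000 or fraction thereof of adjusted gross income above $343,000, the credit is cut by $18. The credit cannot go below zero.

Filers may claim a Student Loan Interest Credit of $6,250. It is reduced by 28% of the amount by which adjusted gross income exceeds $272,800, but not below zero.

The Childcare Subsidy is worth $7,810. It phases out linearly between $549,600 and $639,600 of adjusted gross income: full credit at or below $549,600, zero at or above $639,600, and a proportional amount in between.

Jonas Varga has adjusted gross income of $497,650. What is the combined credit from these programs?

Adoption Credit: income exceeds $343,000 by $154,650, which is 31 full-or-partial $5,000 increments; reduction = 31 × $18 = $558, leaving $558.
Student Loan Interest Credit: 28% of the $224,850 excess over $272,800 is $62,958 ≥ base, so the credit is $0.
Childcare Subsidy: $497,650 is at or below the $549,600 threshold, so the full $7,810 applies.
Total: $558 + $0 + $7,810 = $8,368.

$8,368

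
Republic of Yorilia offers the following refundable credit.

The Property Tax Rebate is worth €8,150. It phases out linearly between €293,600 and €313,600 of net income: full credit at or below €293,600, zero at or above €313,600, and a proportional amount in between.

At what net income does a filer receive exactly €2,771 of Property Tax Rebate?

€306,800

€2,771 is 2,771/8,150 of the full €8,150, so 5,379/8,150 of the €20,000 range has been used: income = €293,600 + €20,000 × 5,379/8,150 = €306,800.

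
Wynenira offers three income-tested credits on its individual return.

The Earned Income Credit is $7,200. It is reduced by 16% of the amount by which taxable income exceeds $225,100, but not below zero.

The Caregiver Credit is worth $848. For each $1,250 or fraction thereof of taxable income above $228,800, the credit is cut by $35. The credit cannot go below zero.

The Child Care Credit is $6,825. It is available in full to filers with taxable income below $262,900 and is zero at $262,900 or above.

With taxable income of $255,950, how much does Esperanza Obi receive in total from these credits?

Earned Income Credit: 16% of the $30,850 excess over $225,100 is $4,936; credit = $7,200 − $4,936 = $2,264.
Caregiver Credit: income exceeds $228,800 by $27,150, which is 22 full-or-partial $1,250 increments; reduction = 22 × $35 = $770, leaving $78.
Child Care Credit: $255,950 is below the $262,900 cutoff, so the full $6,825 applies.
Total: $2,264 + $78 + $6,825 = $9,167.

$9,167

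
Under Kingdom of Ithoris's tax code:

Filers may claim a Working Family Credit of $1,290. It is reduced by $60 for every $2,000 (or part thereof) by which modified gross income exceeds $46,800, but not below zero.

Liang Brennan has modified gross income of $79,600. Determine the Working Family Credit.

$270

Working Family Credit: income exceeds $46,800 by $32,800, which is 17 full-or-partial $2,000 increments; reduction = 17 × $60 = $1,020, leaving $270.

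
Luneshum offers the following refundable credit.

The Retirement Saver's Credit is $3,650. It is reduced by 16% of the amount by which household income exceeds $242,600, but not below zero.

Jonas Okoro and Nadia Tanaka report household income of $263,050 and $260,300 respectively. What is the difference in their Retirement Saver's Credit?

Jonas ($263,050): Retirement Saver's Credit: 16% of the $20,450 excess over $242,600 is $3,272; credit = $3,650 − $3,272 = $378.
Nadia ($260,300): Retirement Saver's Credit: 16% of the $17,700 excess over $242,600 is $2,832; credit = $3,650 − $2,832 = $818.
Difference: |$378 − $818| = $440.

$440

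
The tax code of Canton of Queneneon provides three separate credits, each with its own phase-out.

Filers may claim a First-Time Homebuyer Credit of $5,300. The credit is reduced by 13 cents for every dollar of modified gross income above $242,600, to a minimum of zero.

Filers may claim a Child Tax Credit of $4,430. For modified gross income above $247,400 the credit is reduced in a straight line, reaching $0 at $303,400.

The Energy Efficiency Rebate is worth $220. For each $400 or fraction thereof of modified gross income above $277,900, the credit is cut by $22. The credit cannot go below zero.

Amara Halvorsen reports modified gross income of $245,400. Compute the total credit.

First-Time Homebuyer Credit: 13% of the $2,800 excess over $242,600 is $364; credit = $5,300 − $364 = $4,936.
Child Tax Credit: $245,400 is at or below the $247,400 threshold, so the full $4,430 applies.
Energy Efficiency Rebate: $245,400 is at or below the $277,900 threshold, so the full $220 applies.
Total: $4,936 + $4,430 + $220 = $9,586.

$9,586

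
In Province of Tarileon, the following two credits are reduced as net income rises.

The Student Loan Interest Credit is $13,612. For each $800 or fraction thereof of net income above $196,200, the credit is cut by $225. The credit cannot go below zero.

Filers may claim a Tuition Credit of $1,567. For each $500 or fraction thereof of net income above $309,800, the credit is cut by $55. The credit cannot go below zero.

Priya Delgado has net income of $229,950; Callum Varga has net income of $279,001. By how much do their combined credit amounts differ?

Priya ($229,950): Student Loan Interest Credit: income exceeds $196,200 by $33,750, which is 43 full-or-partial $800 increments; reduction = 43 × $225 = $9,675, leaving $3,937. Tuition Credit: $229,950 is at or below the $309,800 threshold, so the full $1,567 applies. total $3,937 + $1,567 = $5,504
Callum ($279,001): Student Loan Interest Credit: income exceeds $196,200 by $82,801 → 104 increments × $225 = $23,400 ≥ base, so the credit is $0. Tuition Credit: $279,001 is at or below the $309,800 threshold, so the full $1,567 applies. total $0 + $1,567 = $1,567
Difference: |$5,504 − $1,567| = $3,937.

$3,937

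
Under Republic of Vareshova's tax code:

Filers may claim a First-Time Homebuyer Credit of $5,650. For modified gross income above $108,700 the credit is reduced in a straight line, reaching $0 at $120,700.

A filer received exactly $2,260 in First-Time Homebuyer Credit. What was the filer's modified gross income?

$115,900

$2,260 is 2,260/5,650 of the full $5,650, so 3,390/5,650 of the $12,000 range has been used: income = $108,700 + $12,000 × 3,390/5,650 = $115,900.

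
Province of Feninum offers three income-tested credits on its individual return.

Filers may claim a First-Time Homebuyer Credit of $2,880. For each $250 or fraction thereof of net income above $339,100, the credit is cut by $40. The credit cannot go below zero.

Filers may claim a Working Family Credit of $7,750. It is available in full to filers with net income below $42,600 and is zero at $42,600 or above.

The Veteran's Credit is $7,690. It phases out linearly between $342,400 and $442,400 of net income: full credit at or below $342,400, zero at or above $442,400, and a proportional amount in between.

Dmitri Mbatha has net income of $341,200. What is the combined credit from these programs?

$10,210

First-Time Homebuyer Credit: income exceeds $339,100 by $2,100, which is 9 full-or-partial $250 increments; reduction = 9 × $40 = $360, leaving $2,520.
Working Family Credit: $341,200 meets or exceeds the $42,600 cutoff, so the credit is $0.
Veteran's Credit: $341,200 is at or below the $342,400 threshold, so the full $7,690 applies.
Total: $2,520 + $0 + $7,690 = $10,210.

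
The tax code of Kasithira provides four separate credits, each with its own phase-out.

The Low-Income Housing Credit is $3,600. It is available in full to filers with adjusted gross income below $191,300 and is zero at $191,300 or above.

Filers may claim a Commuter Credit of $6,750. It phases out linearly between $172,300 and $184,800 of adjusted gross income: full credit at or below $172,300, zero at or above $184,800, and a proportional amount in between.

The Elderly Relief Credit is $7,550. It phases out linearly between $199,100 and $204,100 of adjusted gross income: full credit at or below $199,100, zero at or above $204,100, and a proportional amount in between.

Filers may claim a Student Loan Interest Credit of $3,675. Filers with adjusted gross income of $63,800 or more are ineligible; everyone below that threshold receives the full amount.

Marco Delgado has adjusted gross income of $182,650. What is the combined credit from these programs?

Low-Income Housing Credit: $182,650 is below the $191,300 cutoff, so the full $3,600 applies.
Commuter Credit: $182,650 is $10,350 into a $12,500 phase-out range, leaving 2,150/12,500 of the credit: $6,750 × 2,150/12,500 = $1,161.
Elderly Relief Credit: $182,650 is at or below the $199,100 threshold, so the full $7,550 applies.
Student Loan Interest Credit: $182,650 meets or exceeds the $63,800 cutoff, so the credit is $0.
Total: $3,600 + $1,161 + $7,550 + $0 = $12,311.

$12,311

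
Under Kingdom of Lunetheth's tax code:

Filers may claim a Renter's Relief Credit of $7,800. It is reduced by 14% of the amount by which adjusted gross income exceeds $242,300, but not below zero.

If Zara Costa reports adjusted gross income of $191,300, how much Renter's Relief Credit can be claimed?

$7,800

Renter's Relief Credit: $191,300 is at or below the $242,300 threshold, so the full $7,800 applies.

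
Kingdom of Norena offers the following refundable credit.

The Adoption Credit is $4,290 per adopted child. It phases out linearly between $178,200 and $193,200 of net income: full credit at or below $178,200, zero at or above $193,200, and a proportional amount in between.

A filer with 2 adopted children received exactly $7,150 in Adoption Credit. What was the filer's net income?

$180,700

Full credit = 2 × $4,290 = $8,580.
$7,150 is 7,150/8,580 of the full $8,580, so 1,430/8,580 of the $15,000 range has been used: income = $178,200 + $15,000 × 1,430/8,580 = $180,700.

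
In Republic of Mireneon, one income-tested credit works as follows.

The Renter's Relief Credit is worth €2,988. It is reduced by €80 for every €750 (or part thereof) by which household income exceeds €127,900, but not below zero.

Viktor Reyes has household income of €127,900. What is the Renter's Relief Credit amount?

Renter's Relief Credit: €127,900 is at or below the €127,900 threshold, so the full €2,988 applies.

€2,988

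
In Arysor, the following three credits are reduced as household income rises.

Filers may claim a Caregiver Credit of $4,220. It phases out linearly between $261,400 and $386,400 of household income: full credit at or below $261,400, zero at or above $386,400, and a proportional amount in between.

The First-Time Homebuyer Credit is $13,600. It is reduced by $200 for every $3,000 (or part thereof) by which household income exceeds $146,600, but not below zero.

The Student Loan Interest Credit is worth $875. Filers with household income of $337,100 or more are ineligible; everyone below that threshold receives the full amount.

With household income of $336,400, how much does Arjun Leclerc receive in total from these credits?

$3,363

Caregiver Credit: $336,400 is $75,000 into a $125,000 phase-out range, leaving 50,000/125,000 of the credit: $4,220 × 50,000/125,000 = $1,688.
First-Time Homebuyer Credit: income exceeds $146,600 by $189,800, which is 64 full-or-partial $3,000 increments; reduction = 64 × $200 = $12,800, leaving $800.
Student Loan Interest Credit: $336,400 is below the $337,100 cutoff, so the full $875 applies.
Total: $1,688 + $800 + $875 = $3,363.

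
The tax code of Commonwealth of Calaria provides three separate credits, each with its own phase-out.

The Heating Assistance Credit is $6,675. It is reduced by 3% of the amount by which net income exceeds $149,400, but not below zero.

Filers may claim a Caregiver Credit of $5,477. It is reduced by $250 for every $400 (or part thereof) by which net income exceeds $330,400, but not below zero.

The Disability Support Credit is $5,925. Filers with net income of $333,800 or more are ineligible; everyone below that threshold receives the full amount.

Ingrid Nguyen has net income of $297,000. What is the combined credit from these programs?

$13,649

Heating Assistance Credit: 3% of the $147,600 excess over $149,400 is $4,428; credit = $6,675 − $4,428 = $2,247.
Caregiver Credit: $297,000 is at or below the $330,400 threshold, so the full $5,477 applies.
Disability Support Credit: $297,000 is below the $333,800 cutoff, so the full $5,925 applies.
Total: $2,247 + $5,477 + $5,925 = $13,649.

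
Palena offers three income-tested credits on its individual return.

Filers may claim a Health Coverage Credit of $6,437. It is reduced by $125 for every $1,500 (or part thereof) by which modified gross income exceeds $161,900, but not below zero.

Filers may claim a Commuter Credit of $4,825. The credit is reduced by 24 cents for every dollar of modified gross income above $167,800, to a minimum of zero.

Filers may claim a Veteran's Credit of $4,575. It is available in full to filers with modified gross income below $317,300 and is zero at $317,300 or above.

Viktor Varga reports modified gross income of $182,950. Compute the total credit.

Health Coverage Credit: income exceeds $161,900 by $21,050, which is 15 full-or-partial $1,500 increments; reduction = 15 × $125 = $1,875, leaving $4,562.
Commuter Credit: 24% of the $15,150 excess over $167,800 is $3,636; credit = $4,825 − $3,636 = $1,189.
Veteran's Credit: $182,950 is below the $317,300 cutoff, so the full $4,575 applies.
Total: $4,562 + $1,189 + $4,575 = $10,326.

$10,326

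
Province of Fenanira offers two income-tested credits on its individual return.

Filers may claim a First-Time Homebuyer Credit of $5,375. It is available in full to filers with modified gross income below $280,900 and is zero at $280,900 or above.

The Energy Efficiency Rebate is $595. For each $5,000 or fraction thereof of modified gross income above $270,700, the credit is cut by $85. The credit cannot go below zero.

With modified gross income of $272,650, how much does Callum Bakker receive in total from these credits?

First-Time Homebuyer Credit: $272,650 is below the $280,900 cutoff, so the full $5,375 applies.
Energy Efficiency Rebate: income exceeds $270,700 by $1,950, which is 1 full-or-partial $5,000 increment; reduction = 1 × $85 = $85, leaving $510.
Total: $5,375 + $510 = $5,885.

$5,885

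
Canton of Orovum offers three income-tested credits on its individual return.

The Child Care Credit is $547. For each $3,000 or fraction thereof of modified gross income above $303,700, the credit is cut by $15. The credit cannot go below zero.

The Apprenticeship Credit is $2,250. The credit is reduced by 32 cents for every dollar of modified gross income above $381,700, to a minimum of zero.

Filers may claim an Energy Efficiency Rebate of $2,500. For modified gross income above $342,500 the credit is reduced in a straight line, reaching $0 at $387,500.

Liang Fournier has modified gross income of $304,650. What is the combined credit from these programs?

$5,282

Child Care Credit: income exceeds $303,700 by $950, which is 1 full-or-partial $3,000 increment; reduction = 1 × $15 = $15, leaving $532.
Apprenticeship Credit: $304,650 is at or below the $381,700 threshold, so the full $2,250 applies.
Energy Efficiency Rebate: $304,650 is at or below the $342,500 threshold, so the full $2,500 applies.
Total: $532 + $2,250 + $2,500 = $5,282.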